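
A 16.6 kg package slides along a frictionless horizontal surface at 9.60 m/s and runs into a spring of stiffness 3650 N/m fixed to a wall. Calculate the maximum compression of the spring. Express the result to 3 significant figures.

x = 0.647 m

Conservation of energy between contact and max compression: ½mv² = ½kx²
x = v√(m/k) = 9.60 × √(16.6/3650) = 0.6474 m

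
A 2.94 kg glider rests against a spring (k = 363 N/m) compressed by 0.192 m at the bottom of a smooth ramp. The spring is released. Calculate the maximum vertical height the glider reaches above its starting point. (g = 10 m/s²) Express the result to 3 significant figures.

Energy conservation from release to the highest point: ½kx² = mgh
h = kx²/(2mg) = (363)(0.192)²/(2 × 2.94 × 10) = 0.2276 m

h = 0.228 m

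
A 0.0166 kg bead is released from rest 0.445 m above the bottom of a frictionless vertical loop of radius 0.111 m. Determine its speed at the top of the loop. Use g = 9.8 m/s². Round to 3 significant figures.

v = 2.09 m/s

Energy conservation: mgh = ½mv_top² + mg(2r)
v_top² = 2g(h − 2r) = 2(9.8)(0.445 − 0.2220) = 4.371
v_top = 2.091 m/s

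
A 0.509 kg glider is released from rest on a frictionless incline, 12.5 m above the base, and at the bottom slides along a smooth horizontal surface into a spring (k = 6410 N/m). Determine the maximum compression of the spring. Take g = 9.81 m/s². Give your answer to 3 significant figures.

Gravitational PE at the top equals spring PE at max compression: mgh = ½kx²
x = √(2mgh/k) = √(2 × 0.509 × 9.81 × 12.5 / 6410) = 0.1396 m

x = 0.140 m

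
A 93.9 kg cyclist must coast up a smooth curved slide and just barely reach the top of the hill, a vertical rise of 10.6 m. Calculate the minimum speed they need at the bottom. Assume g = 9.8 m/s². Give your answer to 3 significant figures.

v = 14.4 m/s

At the top they are momentarily at rest, so all KE converts to PE: ½mv² = mgh
v = √(2gh) = √(2 × 9.8 × 10.6) = 14.41 m/s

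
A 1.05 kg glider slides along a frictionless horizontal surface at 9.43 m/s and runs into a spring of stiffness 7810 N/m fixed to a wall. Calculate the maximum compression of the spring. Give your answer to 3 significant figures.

All KE is stored as spring PE at maximum compression: ½mv² = ½kx²
x = v√(m/k) = 9.43 × √(1.05/7810) = 0.1093 m

x = 0.109 m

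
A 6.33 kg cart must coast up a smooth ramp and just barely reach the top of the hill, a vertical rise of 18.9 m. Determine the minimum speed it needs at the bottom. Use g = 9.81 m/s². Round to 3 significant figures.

At the top it is momentarily at rest, so all KE converts to PE: ½mv² = mgh
v = √(2gh) = √(2 × 9.81 × 18.9) = 19.26 m/s

v = 19.3 m/s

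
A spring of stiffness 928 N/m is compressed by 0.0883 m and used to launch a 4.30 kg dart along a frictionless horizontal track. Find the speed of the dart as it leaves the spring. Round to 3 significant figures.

Conservation of energy: ½kx² = ½mv²
v = x√(k/m) = 0.0883 × √(928/4.30) = 1.297 m/s

v = 1.30 m/s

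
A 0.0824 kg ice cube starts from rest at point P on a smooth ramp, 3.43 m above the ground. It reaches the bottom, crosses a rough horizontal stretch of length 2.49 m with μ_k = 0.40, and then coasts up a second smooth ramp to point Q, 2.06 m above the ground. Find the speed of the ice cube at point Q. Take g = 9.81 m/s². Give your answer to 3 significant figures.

v = 2.71 m/s

Energy at P: mgh₁ = (0.0824)(9.81)(3.43) = 2.7726 J
Friction loss: W_f = μ_k mg d = 0.8051 J
At Q: ½mv² + mgh₂ = mgh₁ − W_f
½mv² = 2.7726 − 0.8051 − 1.6652 = 0.30232 J
v = √(2 × 0.30232/0.0824) = 2.709 m/s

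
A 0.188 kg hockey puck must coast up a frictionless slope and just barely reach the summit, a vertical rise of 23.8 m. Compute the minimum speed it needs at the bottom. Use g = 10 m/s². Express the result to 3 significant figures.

v = 21.8 m/s

At the top it is momentarily at rest, so all KE converts to PE: ½mv² = mgh
v = √(2gh) = √(2 × 10 × 23.8) = 21.82 m/s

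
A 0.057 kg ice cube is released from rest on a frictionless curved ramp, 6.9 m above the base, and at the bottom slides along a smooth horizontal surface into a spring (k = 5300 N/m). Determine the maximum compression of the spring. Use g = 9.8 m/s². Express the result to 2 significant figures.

Energy conservation (no friction) from release to max compression: mgh = ½kx²
x = √(2mgh/k) = √(2 × 0.057 × 9.8 × 6.9 / 5300) = 0.03814 m

x = 0.038 m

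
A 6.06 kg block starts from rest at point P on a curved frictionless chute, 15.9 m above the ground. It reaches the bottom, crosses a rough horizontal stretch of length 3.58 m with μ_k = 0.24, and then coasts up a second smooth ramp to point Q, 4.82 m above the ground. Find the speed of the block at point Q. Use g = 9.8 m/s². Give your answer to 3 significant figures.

Energy at P: mgh₁ = (6.06)(9.8)(15.9) = 944.27 J
Friction loss: W_f = μ_k mg d = 51.03 J
At Q: ½mv² + mgh₂ = mgh₁ − W_f
½mv² = 944.27 − 51.03 − 286.25 = 606.99 J
v = √(2 × 606.99/6.06) = 14.15 m/s

v = 14.2 m/s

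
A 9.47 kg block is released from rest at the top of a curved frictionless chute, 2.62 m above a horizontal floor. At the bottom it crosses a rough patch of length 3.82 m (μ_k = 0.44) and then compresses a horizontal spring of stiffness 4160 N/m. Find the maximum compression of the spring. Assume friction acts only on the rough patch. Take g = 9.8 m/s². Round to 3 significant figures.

x = 0.205 m

Initial energy: E₁ = mgh = (9.47)(9.8)(2.62) = 243.15 J
Friction removes W_f = μ_k mg d = (0.44)(9.47)(9.8)(3.82) = 156.0 J
Energy reaching the spring: E = 243.15 − 156.0 = 87.163 J
At max compression ½kx² = E ⇒ x = √(2E/k) = √(2 × 87.163/4160) = 0.2047 m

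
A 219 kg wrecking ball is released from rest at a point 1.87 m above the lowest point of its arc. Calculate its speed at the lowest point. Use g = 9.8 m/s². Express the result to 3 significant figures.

v = 6.05 m/s

Energy conservation between the two points: mgh = ½mv²
The mass cancels from both sides.
v = √(2gh) = √(2 × 9.8 × 1.87) = √36.652 = 6.054 m/s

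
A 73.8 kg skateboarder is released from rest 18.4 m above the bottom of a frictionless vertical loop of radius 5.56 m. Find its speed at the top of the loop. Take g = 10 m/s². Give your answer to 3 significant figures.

v = 12.1 m/s

Energy conservation: mgh = ½mv_top² + mg(2r)
v_top² = 2g(h − 2r) = 2(10)(18.4 − 11.12) = 145.6
v_top = 12.07 m/s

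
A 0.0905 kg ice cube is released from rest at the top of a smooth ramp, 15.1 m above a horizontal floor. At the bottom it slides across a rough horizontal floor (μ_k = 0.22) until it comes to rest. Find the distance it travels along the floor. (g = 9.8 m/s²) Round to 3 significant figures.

d = 68.6 m

Energy bookkeeping (friction removes W_f = μ_k N d):
At rest all PE has been dissipated by friction: mgh = μ_k m g d
d = h/μ_k = 15.1/0.22 = 68.64 m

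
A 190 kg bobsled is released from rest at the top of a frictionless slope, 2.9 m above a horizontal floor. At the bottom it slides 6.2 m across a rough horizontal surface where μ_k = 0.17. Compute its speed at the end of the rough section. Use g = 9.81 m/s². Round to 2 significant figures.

v = 6.0 m/s

Applying the work–energy principle:
mgh = ½mv² + μ_k m g d
W_f = μ_k mg d = (0.17)(190)(9.81)(6.2) = 1965 J
½mv² = mgh − W_f = 5405.3 − 1965 = 3440.8 J
v = √(2 × 3440.8/190) = 6.018 m/s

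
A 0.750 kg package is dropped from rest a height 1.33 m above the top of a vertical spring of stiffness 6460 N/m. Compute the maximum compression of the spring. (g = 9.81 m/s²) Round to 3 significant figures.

x = 0.0562 m

Take the reference level at the top of the uncompressed spring. At max compression the package has fallen H + x and is momentarily at rest:
mg(H + x) = ½kx²
½(6460)x² − (0.750)(9.81)x − (0.750)(9.81)(1.33) = 0
3230x² − 7.357x − 9.785 = 0
x = [7.357 + √(54.13 + 126428)]/(2 × 3230) = 0.05619 m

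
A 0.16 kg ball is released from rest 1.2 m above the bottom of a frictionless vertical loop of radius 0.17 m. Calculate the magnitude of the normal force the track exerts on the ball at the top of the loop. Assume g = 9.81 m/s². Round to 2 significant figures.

N = 14 N

Energy from release to top (height 2r): mgh = ½mv_top² + mg(2r)
v_top² = 2g(h − 2r) = 2(9.81)(1.2 − 0.3400) = 16.873 m²/s²
At the top, both N and weight point toward the centre: N + mg = mv_top²/r
N = m(v_top²/r − g) = 0.16(16.873/0.17 − 9.81) = 14.31 N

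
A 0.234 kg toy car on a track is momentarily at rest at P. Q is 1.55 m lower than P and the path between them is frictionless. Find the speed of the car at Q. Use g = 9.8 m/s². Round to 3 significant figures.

v = 5.51 m/s

Energy conservation between the two points: mgh = ½mv²
v = √(2gh) = √(2 × 9.8 × 1.55) = √30.380 = 5.512 m/s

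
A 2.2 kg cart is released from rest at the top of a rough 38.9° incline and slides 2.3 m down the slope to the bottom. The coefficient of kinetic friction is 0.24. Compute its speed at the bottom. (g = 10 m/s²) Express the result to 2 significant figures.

v = 4.5 m/s

Taking the bottom as reference, mgh = ½mv² + μ_k N L with h = L sinθ, N = mg cosθ:
mgh = mgL sinθ = (2.2)(10)(2.3)sin38.9° = 31.775 J
W_f = μ_k mg cosθ · L = (0.24)(2.2)(10)cos38.9°·2.3 = 9.451 J
½mv² = 31.775 − 9.451 = 22.324 J
v = √(2 × 22.324/2.2) = 4.505 m/s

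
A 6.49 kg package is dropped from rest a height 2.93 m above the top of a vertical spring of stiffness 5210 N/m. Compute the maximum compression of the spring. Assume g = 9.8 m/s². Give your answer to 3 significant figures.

x = 0.280 m

Take the reference level at the top of the uncompressed spring. At max compression the package has fallen H + x and is momentarily at rest:
mg(H + x) = ½kx²
½(5210)x² − (6.49)(9.8)x − (6.49)(9.8)(2.93) = 0
2605x² − 63.60x − 186.4 = 0
x = [63.60 + √(4045 + 1.9418e+06)]/(2 × 2605) = 0.2800 m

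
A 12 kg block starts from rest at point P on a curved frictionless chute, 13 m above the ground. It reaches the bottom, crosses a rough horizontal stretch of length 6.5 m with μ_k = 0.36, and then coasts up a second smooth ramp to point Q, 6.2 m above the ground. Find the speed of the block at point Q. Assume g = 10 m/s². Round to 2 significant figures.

v = 9.4 m/s

Energy at P: mgh₁ = (12)(10)(13) = 1560.0 J
Friction loss: W_f = μ_k mg d = 280.8 J
At Q: ½mv² + mgh₂ = mgh₁ − W_f
½mv² = 1560.0 − 280.8 − 744.00 = 535.20 J
v = √(2 × 535.20/12) = 9.445 m/s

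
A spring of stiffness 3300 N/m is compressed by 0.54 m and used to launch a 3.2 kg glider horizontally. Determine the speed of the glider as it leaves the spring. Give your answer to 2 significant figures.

v = 17 m/s

The glider leaves the spring when the spring is at natural length, so ½kx² = ½mv²
v = x√(k/m) = 0.54 × √(3300/3.2) = 17.34 m/s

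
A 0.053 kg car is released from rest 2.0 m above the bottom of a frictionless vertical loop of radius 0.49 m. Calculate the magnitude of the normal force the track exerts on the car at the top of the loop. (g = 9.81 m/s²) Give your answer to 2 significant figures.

N = 1.6 N

Energy from release to top (height 2r): mgh = ½mv_top² + mg(2r)
v_top² = 2g(h − 2r) = 2(9.81)(2.0 − 0.9800) = 20.012 m²/s²
At the top, both N and weight point toward the centre: N + mg = mv_top²/r
N = m(v_top²/r − g) = 0.053(20.012/0.49 − 9.81) = 1.645 N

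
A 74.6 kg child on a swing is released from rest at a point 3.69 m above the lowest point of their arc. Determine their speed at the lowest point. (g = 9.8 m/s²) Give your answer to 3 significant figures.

v = 8.50 m/s

Mechanical energy is conserved (no friction): mgh = ½mv²
The mass cancels from both sides.
v = √(2gh) = √(2 × 9.8 × 3.69) = √72.324 = 8.504 m/s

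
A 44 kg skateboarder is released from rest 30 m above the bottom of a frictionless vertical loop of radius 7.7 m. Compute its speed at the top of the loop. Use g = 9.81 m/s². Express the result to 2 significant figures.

Energy conservation: mgh = ½mv_top² + mg(2r)
v_top² = 2g(h − 2r) = 2(9.81)(30 − 15.40) = 286.5
v_top = 16.92 m/s

v = 17 m/s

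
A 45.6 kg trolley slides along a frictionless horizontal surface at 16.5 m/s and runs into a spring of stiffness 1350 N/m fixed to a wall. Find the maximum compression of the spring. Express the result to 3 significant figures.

x = 3.03 m

At max compression the trolley is momentarily at rest: ½mv² = ½kx²
x = v√(m/k) = 16.5 × √(45.6/1350) = 3.032 m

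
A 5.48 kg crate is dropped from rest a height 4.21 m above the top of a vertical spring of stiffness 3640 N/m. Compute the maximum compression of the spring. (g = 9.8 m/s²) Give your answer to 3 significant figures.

Measuring PE from the top of the relaxed spring, at max compression the crate has dropped H + x with zero KE, so:
mg(H + x) = ½kx²
½(3640)x² − (5.48)(9.8)x − (5.48)(9.8)(4.21) = 0
1820x² − 53.70x − 226.1 = 0
x = [53.70 + √(2884 + 1.6460e+06)]/(2 × 1820) = 0.3675 m

x = 0.368 m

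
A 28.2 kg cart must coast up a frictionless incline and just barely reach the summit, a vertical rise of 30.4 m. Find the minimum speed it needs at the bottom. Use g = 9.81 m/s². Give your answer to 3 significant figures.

At the top it is momentarily at rest, so all KE converts to PE: ½mv² = mgh
v = √(2gh) = √(2 × 9.81 × 30.4) = 24.42 m/s

v = 24.4 m/s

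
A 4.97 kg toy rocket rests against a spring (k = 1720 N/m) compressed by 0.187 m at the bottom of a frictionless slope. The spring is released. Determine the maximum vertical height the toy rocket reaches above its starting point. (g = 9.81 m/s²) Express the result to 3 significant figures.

h = 0.617 m

All spring PE becomes gravitational PE at the highest point: ½kx² = mgh
h = kx²/(2mg) = (1720)(0.187)²/(2 × 4.97 × 9.81) = 0.6168 m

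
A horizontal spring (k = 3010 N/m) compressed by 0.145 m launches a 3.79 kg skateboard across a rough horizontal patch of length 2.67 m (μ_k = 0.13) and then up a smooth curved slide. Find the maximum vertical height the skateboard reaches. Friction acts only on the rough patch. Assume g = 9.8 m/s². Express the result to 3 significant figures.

h = 0.505 m

Spring energy: E₀ = ½kx² = ½(3010)(0.145)² = 31.643 J
Friction: W_f = μ_k mg d = (0.13)(3.79)(9.8)(2.67) = 12.89 J
Energy at base of ramp: E = 31.643 − 12.89 = 18.751 J
At max height all remaining energy is PE: mgh = E ⇒ h = E/(mg) = 18.751/(3.79 × 9.8) = 0.5048 m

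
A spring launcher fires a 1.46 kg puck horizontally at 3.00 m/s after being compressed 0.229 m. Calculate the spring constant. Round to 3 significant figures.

Spring PE at full compression equals KE at release: ½kx² = ½mv²
k = mv²/x² = (1.46)(3.00)²/(0.229)² = 250.6 N/m

k = 251 N/m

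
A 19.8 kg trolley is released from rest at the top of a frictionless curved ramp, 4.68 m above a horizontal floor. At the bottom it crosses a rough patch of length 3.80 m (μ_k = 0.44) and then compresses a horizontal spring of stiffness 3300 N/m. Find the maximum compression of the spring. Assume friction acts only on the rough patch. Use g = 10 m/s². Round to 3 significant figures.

x = 0.601 m

Initial energy: E₁ = mgh = (19.8)(10)(4.68) = 926.64 J
Friction removes W_f = μ_k mg d = (0.44)(19.8)(10)(3.80) = 331.1 J
Energy reaching the spring: E = 926.64 − 331.1 = 595.58 J
At max compression ½kx² = E ⇒ x = √(2E/k) = √(2 × 595.58/3300) = 0.6008 m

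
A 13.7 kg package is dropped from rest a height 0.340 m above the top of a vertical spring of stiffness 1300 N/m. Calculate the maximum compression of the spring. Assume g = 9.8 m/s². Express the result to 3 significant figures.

x = 0.388 m

Let x be the compression. The total drop is H + x, and the package is instantaneously at rest at max compression, so energy conservation gives:
mg(H + x) = ½kx²
½(1300)x² − (13.7)(9.8)x − (13.7)(9.8)(0.340) = 0
650.0x² − 134.3x − 45.65 = 0
x = [134.3 + √(18026 + 118686)]/(2 × 650.0) = 0.3877 m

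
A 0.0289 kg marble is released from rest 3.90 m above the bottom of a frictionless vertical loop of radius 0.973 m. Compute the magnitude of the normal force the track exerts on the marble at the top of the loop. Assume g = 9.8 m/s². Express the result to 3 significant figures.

N = 0.854 N

Energy from release to top (height 2r): mgh = ½mv_top² + mg(2r)
v_top² = 2g(h − 2r) = 2(9.8)(3.90 − 1.946) = 38.298 m²/s²
At the top, both N and weight point toward the centre: N + mg = mv_top²/r
N = m(v_top²/r − g) = 0.0289(38.298/0.973 − 9.8) = 0.8543 N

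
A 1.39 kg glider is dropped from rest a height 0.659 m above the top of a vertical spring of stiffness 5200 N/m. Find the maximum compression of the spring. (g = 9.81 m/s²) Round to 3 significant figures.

Measuring PE from the top of the relaxed spring, at max compression the glider has dropped H + x with zero KE, so:
mg(H + x) = ½kx²
½(5200)x² − (1.39)(9.81)x − (1.39)(9.81)(0.659) = 0
2600x² − 13.64x − 8.986 = 0
x = [13.64 + √(185.9 + 93455)]/(2 × 2600) = 0.06147 m

x = 0.0615 m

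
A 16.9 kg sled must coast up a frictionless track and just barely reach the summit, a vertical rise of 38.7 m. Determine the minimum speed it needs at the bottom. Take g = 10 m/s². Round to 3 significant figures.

At the top it is momentarily at rest, so all KE converts to PE: ½mv² = mgh
v = √(2gh) = √(2 × 10 × 38.7) = 27.82 m/s

v = 27.8 m/s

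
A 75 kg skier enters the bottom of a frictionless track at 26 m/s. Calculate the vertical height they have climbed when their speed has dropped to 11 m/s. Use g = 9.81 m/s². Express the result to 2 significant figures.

h = 28 m

Energy balance between the two points: ½mv₁² = ½mv₂² + mgh
h = (v₁² − v₂²)/(2g) = (26² − 11²)/(2 × 9.81) = 28.29 m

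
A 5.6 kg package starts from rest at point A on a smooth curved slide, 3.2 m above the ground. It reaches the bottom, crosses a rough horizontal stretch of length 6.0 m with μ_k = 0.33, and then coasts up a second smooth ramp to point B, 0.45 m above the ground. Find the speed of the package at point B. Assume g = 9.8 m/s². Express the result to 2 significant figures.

Energy at A: mgh₁ = (5.6)(9.8)(3.2) = 175.62 J
Friction loss: W_f = μ_k mg d = 108.7 J
At B: ½mv² + mgh₂ = mgh₁ − W_f
½mv² = 175.62 − 108.7 − 24.696 = 42.258 J
v = √(2 × 42.258/5.6) = 3.885 m/s

v = 3.9 m/s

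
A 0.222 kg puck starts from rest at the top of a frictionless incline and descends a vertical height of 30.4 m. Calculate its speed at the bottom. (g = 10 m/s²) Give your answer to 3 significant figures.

Equating total energy at the two states: mgh = ½mv²
The mass cancels from both sides.
v = √(2gh) = √(2 × 10 × 30.4) = √608.00 = 24.66 m/s

v = 24.7 m/s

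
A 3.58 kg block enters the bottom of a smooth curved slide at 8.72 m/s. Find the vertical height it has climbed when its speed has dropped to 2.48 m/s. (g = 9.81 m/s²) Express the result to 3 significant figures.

h = 3.56 m

Conservation of energy: ½mv₁² = ½mv₂² + mgh
h = (v₁² − v₂²)/(2g) = (8.72² − 2.48²)/(2 × 9.81) = 3.562 m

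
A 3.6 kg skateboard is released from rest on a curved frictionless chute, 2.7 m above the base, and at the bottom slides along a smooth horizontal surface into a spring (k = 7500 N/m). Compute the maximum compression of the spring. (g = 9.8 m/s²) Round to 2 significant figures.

Energy conservation (no friction) from release to max compression: mgh = ½kx²
x = √(2mgh/k) = √(2 × 3.6 × 9.8 × 2.7 / 7500) = 0.1594 m

x = 0.16 m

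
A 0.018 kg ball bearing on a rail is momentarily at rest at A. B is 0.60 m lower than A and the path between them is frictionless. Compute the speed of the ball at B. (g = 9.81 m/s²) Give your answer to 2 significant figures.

Energy conservation between the two points: mgh = ½mv²
The mass cancels from both sides.
v = √(2gh) = √(2 × 9.81 × 0.60) = √11.772 = 3.431 m/s

v = 3.4 m/s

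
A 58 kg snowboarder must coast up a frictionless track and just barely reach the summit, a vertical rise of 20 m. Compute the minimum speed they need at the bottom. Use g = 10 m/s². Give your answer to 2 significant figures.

v = 20 m/s

At the top they are momentarily at rest, so all KE converts to PE: ½mv² = mgh
v = √(2gh) = √(2 × 10 × 20) = 20.00 m/s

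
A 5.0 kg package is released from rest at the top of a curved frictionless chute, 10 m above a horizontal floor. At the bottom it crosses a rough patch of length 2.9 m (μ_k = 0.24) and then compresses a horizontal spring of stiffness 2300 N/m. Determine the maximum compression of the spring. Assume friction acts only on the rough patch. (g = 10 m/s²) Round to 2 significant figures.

x = 0.64 m

Initial energy: E₁ = mgh = (5.0)(10)(10) = 500.00 J
Friction removes W_f = μ_k mg d = (0.24)(5.0)(10)(2.9) = 34.80 J
Energy reaching the spring: E = 500.00 − 34.80 = 465.20 J
At max compression ½kx² = E ⇒ x = √(2E/k) = √(2 × 465.20/2300) = 0.6360 m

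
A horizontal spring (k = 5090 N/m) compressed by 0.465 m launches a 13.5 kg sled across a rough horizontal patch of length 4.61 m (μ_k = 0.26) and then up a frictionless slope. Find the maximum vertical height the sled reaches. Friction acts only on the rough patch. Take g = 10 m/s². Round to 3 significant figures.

h = 2.88 m

Spring energy: E₀ = ½kx² = ½(5090)(0.465)² = 550.29 J
Friction: W_f = μ_k mg d = (0.26)(13.5)(10)(4.61) = 161.8 J
Energy at base of ramp: E = 550.29 − 161.8 = 388.48 J
At max height all remaining energy is PE: mgh = E ⇒ h = E/(mg) = 388.48/(13.5 × 10) = 2.878 m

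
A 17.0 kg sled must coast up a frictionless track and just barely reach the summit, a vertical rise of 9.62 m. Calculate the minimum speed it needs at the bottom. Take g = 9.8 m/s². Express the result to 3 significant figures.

At the top it is momentarily at rest, so all KE converts to PE: ½mv² = mgh
v = √(2gh) = √(2 × 9.8 × 9.62) = 13.73 m/s

v = 13.7 m/s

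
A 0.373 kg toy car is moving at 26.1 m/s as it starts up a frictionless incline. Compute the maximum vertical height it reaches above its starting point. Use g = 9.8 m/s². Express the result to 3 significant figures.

By energy conservation, ½mv² = mgh
h = v²/(2g) = 26.1²/(2 × 9.8) = 34.76 m

h = 34.8 m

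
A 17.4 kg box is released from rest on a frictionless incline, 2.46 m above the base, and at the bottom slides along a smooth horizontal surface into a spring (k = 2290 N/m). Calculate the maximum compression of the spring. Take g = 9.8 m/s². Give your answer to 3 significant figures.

x = 0.605 m

At max compression the box is momentarily at rest: mgh = ½kx²
x = √(2mgh/k) = √(2 × 17.4 × 9.8 × 2.46 / 2290) = 0.6053 m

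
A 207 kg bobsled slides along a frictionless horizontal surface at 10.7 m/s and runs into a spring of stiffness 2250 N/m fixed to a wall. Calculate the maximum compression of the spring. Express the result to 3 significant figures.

All KE is stored as spring PE at maximum compression: ½mv² = ½kx²
x = v√(m/k) = 10.7 × √(207/2250) = 3.245 m

x = 3.25 m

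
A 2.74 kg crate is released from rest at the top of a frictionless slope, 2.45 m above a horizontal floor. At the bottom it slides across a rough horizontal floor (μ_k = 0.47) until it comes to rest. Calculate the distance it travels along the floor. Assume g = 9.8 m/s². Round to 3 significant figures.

d = 5.21 m

Applying the work–energy principle:
At rest all PE has been dissipated by friction: mgh = μ_k m g d
d = h/μ_k = 2.45/0.47 = 5.213 m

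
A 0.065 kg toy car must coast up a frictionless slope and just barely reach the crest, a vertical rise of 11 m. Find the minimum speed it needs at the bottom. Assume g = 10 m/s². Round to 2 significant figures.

v = 15 m/s

At the top it is momentarily at rest, so all KE converts to PE: ½mv² = mgh
v = √(2gh) = √(2 × 10 × 11) = 14.83 m/s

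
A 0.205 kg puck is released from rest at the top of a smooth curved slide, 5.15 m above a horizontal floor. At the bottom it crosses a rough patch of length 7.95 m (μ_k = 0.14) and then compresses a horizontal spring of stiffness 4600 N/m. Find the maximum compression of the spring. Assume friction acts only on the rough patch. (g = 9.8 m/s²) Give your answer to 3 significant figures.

x = 0.0594 m

Initial energy: E₁ = mgh = (0.205)(9.8)(5.15) = 10.346 J
Friction removes W_f = μ_k mg d = (0.14)(0.205)(9.8)(7.95) = 2.236 J
Energy reaching the spring: E = 10.346 − 2.236 = 8.1103 J
At max compression ½kx² = E ⇒ x = √(2E/k) = √(2 × 8.1103/4600) = 0.05938 m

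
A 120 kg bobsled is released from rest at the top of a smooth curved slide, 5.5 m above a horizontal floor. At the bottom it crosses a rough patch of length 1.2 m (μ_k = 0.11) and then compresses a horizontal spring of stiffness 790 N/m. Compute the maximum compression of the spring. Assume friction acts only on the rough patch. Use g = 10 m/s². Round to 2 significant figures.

x = 4.0 m

Initial energy: E₁ = mgh = (120)(10)(5.5) = 6600.0 J
Friction removes W_f = μ_k mg d = (0.11)(120)(10)(1.2) = 158.4 J
Energy reaching the spring: E = 6600.0 − 158.4 = 6441.6 J
At max compression ½kx² = E ⇒ x = √(2E/k) = √(2 × 6441.6/790) = 4.038 m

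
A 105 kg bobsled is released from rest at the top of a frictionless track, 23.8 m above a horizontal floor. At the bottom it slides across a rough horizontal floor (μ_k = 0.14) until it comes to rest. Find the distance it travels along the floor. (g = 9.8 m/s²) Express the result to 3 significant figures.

d = 170 m

Energy bookkeeping (friction removes W_f = μ_k N d):
At rest all PE has been dissipated by friction: mgh = μ_k m g d
d = h/μ_k = 23.8/0.14 = 170.0 m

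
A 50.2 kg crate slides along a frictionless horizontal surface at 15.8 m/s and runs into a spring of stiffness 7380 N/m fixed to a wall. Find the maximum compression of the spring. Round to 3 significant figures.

x = 1.30 m

At max compression the crate is momentarily at rest: ½mv² = ½kx²
x = v√(m/k) = 15.8 × √(50.2/7380) = 1.303 m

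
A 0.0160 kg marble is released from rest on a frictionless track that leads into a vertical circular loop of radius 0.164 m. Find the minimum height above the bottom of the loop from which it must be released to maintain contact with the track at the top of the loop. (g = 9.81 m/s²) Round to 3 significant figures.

At the top, for minimum speed gravity alone supplies the centripetal force: mg = mv_top²/r ⇒ v_top² = gr = 1.609 m²/s²
Energy conservation from release height h to the top (height 2r): mgh = ½mv_top² + mg(2r)
h = v_top²/(2g) + 2r = r/2 + 2r = 5r/2 = 0.4100 m

h = 0.410 m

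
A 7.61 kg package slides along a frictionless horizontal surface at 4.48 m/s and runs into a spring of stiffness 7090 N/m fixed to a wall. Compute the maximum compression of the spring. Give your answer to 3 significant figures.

x = 0.147 m

All KE is stored as spring PE at maximum compression: ½mv² = ½kx²
x = v√(m/k) = 4.48 × √(7.61/7090) = 0.1468 m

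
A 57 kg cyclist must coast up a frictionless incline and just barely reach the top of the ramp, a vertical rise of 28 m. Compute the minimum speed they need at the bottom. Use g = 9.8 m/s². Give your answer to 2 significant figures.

v = 23 m/s

At the top they are momentarily at rest, so all KE converts to PE: ½mv² = mgh
v = √(2gh) = √(2 × 9.8 × 28) = 23.43 m/s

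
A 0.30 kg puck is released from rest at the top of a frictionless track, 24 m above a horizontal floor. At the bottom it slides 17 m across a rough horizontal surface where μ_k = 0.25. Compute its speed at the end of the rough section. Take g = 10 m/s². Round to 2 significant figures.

v = 20 m/s

Energy bookkeeping (friction removes W_f = μ_k N d):
mgh = ½mv² + μ_k m g d
W_f = μ_k mg d = (0.25)(0.30)(10)(17) = 12.75 J
½mv² = mgh − W_f = 72.000 − 12.75 = 59.250 J
v = √(2 × 59.250/0.30) = 19.87 m/s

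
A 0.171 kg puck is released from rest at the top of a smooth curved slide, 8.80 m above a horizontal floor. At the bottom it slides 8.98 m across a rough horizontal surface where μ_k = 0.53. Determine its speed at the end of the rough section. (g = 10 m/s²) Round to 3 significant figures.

v = 8.99 m/s

Energy bookkeeping (friction removes W_f = μ_k N d):
mgh = ½mv² + μ_k m g d
W_f = μ_k mg d = (0.53)(0.171)(10)(8.98) = 8.139 J
½mv² = mgh − W_f = 15.048 − 8.139 = 6.9094 J
v = √(2 × 6.9094/0.171) = 8.990 m/s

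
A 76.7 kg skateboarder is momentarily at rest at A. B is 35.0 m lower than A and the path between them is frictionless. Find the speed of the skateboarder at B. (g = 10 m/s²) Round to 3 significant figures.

Equating total energy at the two states: mgh = ½mv²
v = √(2gh) = √(2 × 10 × 35.0) = √700.00 = 26.46 m/s

v = 26.5 m/s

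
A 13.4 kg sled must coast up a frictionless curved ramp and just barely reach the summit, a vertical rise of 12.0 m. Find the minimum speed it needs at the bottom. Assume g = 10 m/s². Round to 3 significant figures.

v = 15.5 m/s

At the top it is momentarily at rest, so all KE converts to PE: ½mv² = mgh
v = √(2gh) = √(2 × 10 × 12.0) = 15.49 m/s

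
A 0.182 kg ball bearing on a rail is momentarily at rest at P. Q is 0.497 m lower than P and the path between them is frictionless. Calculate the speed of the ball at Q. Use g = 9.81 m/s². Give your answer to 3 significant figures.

v = 3.12 m/s

By conservation of mechanical energy, mgh = ½mv²
v = √(2gh) = √(2 × 9.81 × 0.497) = √9.7511 = 3.123 m/s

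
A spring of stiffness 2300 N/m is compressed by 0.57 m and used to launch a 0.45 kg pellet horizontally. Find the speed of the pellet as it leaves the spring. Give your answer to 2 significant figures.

Conservation of energy: ½kx² = ½mv²
v = x√(k/m) = 0.57 × √(2300/0.45) = 40.75 m/s

v = 41 m/s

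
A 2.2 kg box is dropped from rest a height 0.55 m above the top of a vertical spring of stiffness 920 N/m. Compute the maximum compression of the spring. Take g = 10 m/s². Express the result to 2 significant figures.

Measuring PE from the top of the relaxed spring, at max compression the box has dropped H + x with zero KE, so:
mg(H + x) = ½kx²
½(920)x² − (2.2)(10)x − (2.2)(10)(0.55) = 0
460.0x² − 22.00x − 12.10 = 0
x = [22.00 + √(484.0 + 22264)]/(2 × 460.0) = 0.1879 m

x = 0.19 m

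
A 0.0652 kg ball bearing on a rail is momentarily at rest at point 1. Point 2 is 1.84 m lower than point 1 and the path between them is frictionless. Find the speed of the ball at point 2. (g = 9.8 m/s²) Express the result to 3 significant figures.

Mechanical energy is conserved (no friction): mgh = ½mv²
The mass cancels from both sides.
v = √(2gh) = √(2 × 9.8 × 1.84) = √36.064 = 6.005 m/s

v = 6.01 m/s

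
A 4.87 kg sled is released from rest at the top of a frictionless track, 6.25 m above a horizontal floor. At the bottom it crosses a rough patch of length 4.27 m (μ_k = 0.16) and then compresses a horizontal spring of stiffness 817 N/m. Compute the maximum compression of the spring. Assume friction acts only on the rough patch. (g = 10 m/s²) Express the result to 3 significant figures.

x = 0.815 m

Initial energy: E₁ = mgh = (4.87)(10)(6.25) = 304.38 J
Friction removes W_f = μ_k mg d = (0.16)(4.87)(10)(4.27) = 33.27 J
Energy reaching the spring: E = 304.38 − 33.27 = 271.10 J
At max compression ½kx² = E ⇒ x = √(2E/k) = √(2 × 271.10/817) = 0.8147 m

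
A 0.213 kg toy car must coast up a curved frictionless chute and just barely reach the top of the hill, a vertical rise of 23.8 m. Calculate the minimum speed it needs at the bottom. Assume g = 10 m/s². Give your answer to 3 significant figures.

v = 21.8 m/s

At the top it is momentarily at rest, so all KE converts to PE: ½mv² = mgh
v = √(2gh) = √(2 × 10 × 23.8) = 21.82 m/s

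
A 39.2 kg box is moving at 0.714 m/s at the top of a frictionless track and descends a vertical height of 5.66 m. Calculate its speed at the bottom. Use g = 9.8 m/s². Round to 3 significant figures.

Energy conservation between the two points: ½mv₀² + mgh = ½mv²
v² = v₀² + 2gh = (0.714)² + 2(9.8)(5.66) = 111.45
v = √111.45 = 10.56 m/s

v = 10.6 m/s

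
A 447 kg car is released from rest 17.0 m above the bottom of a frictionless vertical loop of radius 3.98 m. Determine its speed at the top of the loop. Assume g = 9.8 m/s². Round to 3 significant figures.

v = 13.3 m/s

Energy conservation: mgh = ½mv_top² + mg(2r)
v_top² = 2g(h − 2r) = 2(9.8)(17.0 − 7.960) = 177.2
v_top = 13.31 m/s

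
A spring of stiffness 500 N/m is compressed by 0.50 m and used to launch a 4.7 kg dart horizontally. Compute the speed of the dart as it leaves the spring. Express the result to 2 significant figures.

v = 5.2 m/s

The dart leaves the spring when the spring is at natural length, so ½kx² = ½mv²
v = x√(k/m) = 0.50 × √(500/4.7) = 5.157 m/s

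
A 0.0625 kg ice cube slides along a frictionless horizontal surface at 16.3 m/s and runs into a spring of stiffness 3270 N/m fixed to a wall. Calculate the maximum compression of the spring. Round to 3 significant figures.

Conservation of energy between contact and max compression: ½mv² = ½kx²
x = v√(m/k) = 16.3 × √(0.0625/3270) = 0.07126 m

x = 0.0713 m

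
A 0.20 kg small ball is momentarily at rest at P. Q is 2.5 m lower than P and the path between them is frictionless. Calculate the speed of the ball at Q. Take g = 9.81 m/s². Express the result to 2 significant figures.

Equating total energy at the two states: mgh = ½mv²
The mass cancels from both sides.
v = √(2gh) = √(2 × 9.81 × 2.5) = √49.050 = 7.004 m/s

v = 7.0 m/s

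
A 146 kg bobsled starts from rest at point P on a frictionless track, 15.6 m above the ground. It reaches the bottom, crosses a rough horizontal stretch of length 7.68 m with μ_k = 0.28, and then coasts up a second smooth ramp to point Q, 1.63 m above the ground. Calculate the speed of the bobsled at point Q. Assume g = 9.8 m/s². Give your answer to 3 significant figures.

Energy at P: mgh₁ = (146)(9.8)(15.6) = 22320 J
Friction loss: W_f = μ_k mg d = 3077 J
At Q: ½mv² + mgh₂ = mgh₁ − W_f
½mv² = 22320 − 3077 − 2332.2 = 16911 J
v = √(2 × 16911/146) = 15.22 m/s

v = 15.2 m/s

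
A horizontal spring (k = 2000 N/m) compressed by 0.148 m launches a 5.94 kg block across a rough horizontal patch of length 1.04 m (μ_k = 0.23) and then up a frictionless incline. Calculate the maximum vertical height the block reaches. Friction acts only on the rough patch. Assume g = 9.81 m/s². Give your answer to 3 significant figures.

h = 0.137 m

Spring energy: E₀ = ½kx² = ½(2000)(0.148)² = 21.904 J
Friction: W_f = μ_k mg d = (0.23)(5.94)(9.81)(1.04) = 13.94 J
Energy at base of ramp: E = 21.904 − 13.94 = 7.9655 J
At max height all remaining energy is PE: mgh = E ⇒ h = E/(mg) = 7.9655/(5.94 × 9.81) = 0.1367 m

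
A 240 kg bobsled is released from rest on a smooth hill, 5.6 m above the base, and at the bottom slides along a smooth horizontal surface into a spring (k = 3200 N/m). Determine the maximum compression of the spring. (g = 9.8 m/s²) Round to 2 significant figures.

Energy conservation (no friction) from release to max compression: mgh = ½kx²
x = √(2mgh/k) = √(2 × 240 × 9.8 × 5.6 / 3200) = 2.869 m

x = 2.9 m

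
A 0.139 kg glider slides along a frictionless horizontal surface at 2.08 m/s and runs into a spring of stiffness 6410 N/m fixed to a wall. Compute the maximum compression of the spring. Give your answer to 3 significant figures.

x = 0.00969 m

Conservation of energy between contact and max compression: ½mv² = ½kx²
x = v√(m/k) = 2.08 × √(0.139/6410) = 0.009686 m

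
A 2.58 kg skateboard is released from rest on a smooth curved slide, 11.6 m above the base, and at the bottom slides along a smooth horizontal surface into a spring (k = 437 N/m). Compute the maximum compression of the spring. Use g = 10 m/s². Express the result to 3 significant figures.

x = 1.17 m

At max compression the skateboard is momentarily at rest: mgh = ½kx²
x = √(2mgh/k) = √(2 × 2.58 × 10 × 11.6 / 437) = 1.170 m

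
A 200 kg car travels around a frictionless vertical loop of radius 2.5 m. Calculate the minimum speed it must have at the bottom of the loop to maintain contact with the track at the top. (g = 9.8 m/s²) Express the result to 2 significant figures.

At the top: mg = mv_top²/r ⇒ v_top² = gr = 24.50 m²/s²
Energy from bottom to top (height 2r): ½mv_bot² = ½mv_top² + mg(2r)
v_bot² = gr + 4gr = 5gr = 122.5
v_bot = √(5gr) = 11.07 m/s

v = 11 m/s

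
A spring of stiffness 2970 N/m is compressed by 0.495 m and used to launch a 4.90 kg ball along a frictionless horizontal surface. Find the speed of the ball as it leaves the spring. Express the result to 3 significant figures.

v = 12.2 m/s

Conservation of energy: ½kx² = ½mv²
v = x√(k/m) = 0.495 × √(2970/4.90) = 12.19 m/s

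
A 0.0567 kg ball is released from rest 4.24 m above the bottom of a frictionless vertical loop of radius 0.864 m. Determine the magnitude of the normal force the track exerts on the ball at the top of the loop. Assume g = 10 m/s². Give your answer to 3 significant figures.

N = 2.73 N

Energy from release to top (height 2r): mgh = ½mv_top² + mg(2r)
v_top² = 2g(h − 2r) = 2(10)(4.24 − 1.728) = 50.240 m²/s²
At the top, both N and weight point toward the centre: N + mg = mv_top²/r
N = m(v_top²/r − g) = 0.0567(50.240/0.864 − 10) = 2.730 N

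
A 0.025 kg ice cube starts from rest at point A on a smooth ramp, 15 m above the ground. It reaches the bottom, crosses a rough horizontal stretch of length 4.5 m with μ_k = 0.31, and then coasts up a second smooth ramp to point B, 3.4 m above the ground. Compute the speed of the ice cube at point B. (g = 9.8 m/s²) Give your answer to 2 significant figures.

Energy at A: mgh₁ = (0.025)(9.8)(15) = 3.6750 J
Friction loss: W_f = μ_k mg d = 0.3418 J
At B: ½mv² + mgh₂ = mgh₁ − W_f
½mv² = 3.6750 − 0.3418 − 0.83300 = 2.5002 J
v = √(2 × 2.5002/0.025) = 14.14 m/s

v = 14 m/s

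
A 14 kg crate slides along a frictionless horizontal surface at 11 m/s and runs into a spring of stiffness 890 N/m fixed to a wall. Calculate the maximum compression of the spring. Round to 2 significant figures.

Conservation of energy between contact and max compression: ½mv² = ½kx²
x = v√(m/k) = 11 × √(14/890) = 1.380 m

x = 1.4 m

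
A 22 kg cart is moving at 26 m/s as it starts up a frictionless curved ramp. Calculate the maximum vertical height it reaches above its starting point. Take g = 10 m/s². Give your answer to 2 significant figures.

h = 34 m

Setting KE at the bottom equal to PE gained: ½mv² = mgh
h = v²/(2g) = 26²/(2 × 10) = 33.80 m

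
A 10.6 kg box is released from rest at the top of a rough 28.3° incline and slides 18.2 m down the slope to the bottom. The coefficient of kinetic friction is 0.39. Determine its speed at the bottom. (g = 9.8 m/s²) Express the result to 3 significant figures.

v = 6.83 m/s

Work–energy: mg(L sinθ) − μ_k(mg cosθ)L = ½mv²
mgh = mgL sinθ = (10.6)(9.8)(18.2)sin28.3° = 896.32 J
W_f = μ_k mg cosθ · L = (0.39)(10.6)(9.8)cos28.3°·18.2 = 649.2 J
½mv² = 896.32 − 649.2 = 247.11 J
v = √(2 × 247.11/10.6) = 6.828 m/s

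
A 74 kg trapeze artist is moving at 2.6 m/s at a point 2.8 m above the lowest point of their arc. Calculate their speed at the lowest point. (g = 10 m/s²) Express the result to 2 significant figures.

Equating total energy at the two states: ½mv₀² + mgh = ½mv²
The mass cancels from both sides.
v² = v₀² + 2gh = (2.6)² + 2(10)(2.8) = 62.760
v = √62.760 = 7.922 m/s

v = 7.9 m/s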